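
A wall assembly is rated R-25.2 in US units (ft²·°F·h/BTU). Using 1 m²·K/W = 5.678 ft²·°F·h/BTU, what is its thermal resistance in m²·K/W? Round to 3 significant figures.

4.44 m²·K/W

R_SI = 25.2/5.678 = 4.438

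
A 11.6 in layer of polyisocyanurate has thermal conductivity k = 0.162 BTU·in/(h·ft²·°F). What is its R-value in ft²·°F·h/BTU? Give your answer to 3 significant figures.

R = L/k = 11.6/0.162 = 71.6 ft²·°F·h/BTU

71.6 ft²·°F·h/BTU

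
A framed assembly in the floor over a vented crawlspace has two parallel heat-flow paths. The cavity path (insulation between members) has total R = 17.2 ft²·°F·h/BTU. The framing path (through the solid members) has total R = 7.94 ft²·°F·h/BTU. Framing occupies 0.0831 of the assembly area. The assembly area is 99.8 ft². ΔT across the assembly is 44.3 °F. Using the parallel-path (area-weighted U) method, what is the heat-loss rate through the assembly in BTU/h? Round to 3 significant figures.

U_eff = 0.9169/17.2 + 0.0831/7.94 = 0.05331 + 0.01047 = 0.06377
R_eff = 1/U_eff = 15.68 ft²·°F·h/BTU
Q = 99.8 × 44.3 / 15.68 = 282 BTU/h

282 BTU/h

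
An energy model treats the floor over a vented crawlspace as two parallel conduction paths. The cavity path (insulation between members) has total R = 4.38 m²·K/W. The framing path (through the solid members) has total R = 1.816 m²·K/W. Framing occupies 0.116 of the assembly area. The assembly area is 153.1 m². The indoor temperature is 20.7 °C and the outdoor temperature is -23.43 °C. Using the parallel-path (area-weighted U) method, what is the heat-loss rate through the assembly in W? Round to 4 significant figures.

1795 W

U_eff = 0.884/4.38 + 0.116/1.816 = 0.20183 + 0.063877 = 0.2657
R_eff = 1/U_eff = 3.7636 m²·K/W
Q = 153.1 × (20.7 − (-23.43)) / 3.7636 = 1795.2 W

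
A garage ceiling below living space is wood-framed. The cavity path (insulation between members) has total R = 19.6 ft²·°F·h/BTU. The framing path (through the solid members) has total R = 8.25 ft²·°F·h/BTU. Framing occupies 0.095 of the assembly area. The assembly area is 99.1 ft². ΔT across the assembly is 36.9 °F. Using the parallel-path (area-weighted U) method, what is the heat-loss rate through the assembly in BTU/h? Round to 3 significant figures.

U_eff = 0.905/19.6 + 0.095/8.25 = 0.04617 + 0.01152 = 0.05769
R_eff = 1/U_eff = 17.33 ft²·°F·h/BTU
Q = 99.1 × 36.9 / 17.33 = 211 BTU/h

211 BTU/h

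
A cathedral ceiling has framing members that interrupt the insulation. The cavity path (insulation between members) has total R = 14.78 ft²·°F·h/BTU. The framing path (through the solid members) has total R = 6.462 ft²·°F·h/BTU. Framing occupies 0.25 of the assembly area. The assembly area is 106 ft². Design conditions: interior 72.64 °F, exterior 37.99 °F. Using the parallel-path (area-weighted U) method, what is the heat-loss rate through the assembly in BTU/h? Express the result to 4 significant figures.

328.5 BTU/h

U_eff = 0.75/14.78 + 0.25/6.462 = 0.050744 + 0.038688 = 0.089432
R_eff = 1/U_eff = 11.182 ft²·°F·h/BTU
Q = 106 × (72.64 − 37.99) / 11.182 = 328.47 BTU/h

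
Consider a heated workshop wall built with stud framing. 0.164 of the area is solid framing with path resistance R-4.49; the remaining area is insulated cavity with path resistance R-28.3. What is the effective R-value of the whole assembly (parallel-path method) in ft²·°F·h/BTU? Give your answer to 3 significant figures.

15.1 ft²·°F·h/BTU

U_eff = 0.836/28.3 + 0.164/4.49 = 0.02954 + 0.03653 = 0.06607
R_eff = 1/U_eff = 15.14 ft²·°F·h/BTU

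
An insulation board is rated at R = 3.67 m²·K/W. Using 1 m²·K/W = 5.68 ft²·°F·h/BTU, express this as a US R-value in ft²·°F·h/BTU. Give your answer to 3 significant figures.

20.8 ft²·°F·h/BTU

R_US = 3.67 × 5.68 = 20.85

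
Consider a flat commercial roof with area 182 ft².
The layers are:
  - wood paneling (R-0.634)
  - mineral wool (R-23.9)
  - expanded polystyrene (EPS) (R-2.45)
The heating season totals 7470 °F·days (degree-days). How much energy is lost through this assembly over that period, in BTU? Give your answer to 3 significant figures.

R_total = 0.634 + 23.9 + 2.45 = 26.98 ft²·°F·h/BTU
E = A × HDD × 24 / R = 182 × 7470 × 24 / 26.98 = 1209000 BTU

1210000 BTU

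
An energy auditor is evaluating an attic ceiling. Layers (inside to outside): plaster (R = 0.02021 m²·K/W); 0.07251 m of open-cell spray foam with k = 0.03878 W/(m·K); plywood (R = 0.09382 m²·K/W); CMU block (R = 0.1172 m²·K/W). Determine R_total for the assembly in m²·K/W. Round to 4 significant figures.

0.07251/0.03878 = 1.8698
R_total = 0.02021 + 1.8698 + 0.09382 + 0.1172 = 2.101 m²·K/W

2.101 m²·K/W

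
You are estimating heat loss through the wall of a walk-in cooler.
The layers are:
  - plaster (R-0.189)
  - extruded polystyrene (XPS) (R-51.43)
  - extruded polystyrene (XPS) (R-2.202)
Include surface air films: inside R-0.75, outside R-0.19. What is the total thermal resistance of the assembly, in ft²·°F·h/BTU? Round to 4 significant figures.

54.76 ft²·°F·h/BTU

R_total = 0.75 + 0.189 + 51.43 + 2.202 + 0.19 = 54.761 ft²·°F·h/BTU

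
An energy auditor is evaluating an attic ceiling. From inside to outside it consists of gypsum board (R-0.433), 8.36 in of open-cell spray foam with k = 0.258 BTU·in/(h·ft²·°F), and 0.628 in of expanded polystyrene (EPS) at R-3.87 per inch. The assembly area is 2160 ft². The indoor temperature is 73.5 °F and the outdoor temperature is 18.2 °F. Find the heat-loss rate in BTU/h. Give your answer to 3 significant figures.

8.36/0.258 = 32.4
0.628 × 3.87 = 2.43
R_total = 0.433 + 32.4 + 2.43 = 35.27 ft²·°F·h/BTU
Q = A·ΔT/R = 2160 × (73.5 − 18.2) / 35.27 = 3387 BTU/h

3390 BTU/h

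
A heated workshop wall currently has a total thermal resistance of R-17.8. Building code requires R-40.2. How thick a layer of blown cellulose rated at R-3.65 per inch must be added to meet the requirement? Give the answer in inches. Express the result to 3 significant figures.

6.14 in

ΔR = 40.2 − 17.8 = 22.4 ft²·°F·h/BTU
L = ΔR / (R/in) = 22.4/3.65 = 6.137 in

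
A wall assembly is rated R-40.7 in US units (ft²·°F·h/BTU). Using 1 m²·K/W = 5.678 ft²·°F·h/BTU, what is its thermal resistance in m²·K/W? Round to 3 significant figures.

7.17 m²·K/W

R_SI = 40.7/5.678 = 7.168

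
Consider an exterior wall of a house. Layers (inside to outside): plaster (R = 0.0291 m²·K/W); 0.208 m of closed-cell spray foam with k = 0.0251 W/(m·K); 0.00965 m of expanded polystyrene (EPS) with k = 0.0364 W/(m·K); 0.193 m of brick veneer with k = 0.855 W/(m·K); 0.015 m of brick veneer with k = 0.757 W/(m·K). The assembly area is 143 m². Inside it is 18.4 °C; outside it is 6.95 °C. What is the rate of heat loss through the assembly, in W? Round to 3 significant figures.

0.208/0.0251 = 8.287
0.00965/0.0364 = 0.2651
0.193/0.855 = 0.2257
0.015/0.757 = 0.01982
R_total = 0.0291 + 8.287 + 0.2651 + 0.2257 + 0.01982 = 8.827 m²·K/W
Q = A·ΔT/R = 143 × (18.4 − 6.95) / 8.827 = 185.5 W

186 W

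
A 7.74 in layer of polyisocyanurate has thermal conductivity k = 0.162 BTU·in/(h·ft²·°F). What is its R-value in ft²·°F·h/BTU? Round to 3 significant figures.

47.8 ft²·°F·h/BTU

R = L/k = 7.74/0.162 = 47.78 ft²·°F·h/BTU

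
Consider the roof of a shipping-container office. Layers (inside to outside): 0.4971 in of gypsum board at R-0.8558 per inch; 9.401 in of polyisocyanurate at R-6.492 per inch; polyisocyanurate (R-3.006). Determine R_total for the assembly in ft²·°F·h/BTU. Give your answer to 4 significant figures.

0.4971 × 0.8558 = 0.42542
9.401 × 6.492 = 61.031
R_total = 0.42542 + 61.031 + 3.006 = 64.463 ft²·°F·h/BTU

64.46 ft²·°F·h/BTU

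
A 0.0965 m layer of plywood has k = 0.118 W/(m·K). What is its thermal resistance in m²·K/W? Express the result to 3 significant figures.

R = L/k = 0.0965/0.118 = 0.8178 m²·K/W

0.818 m²·K/W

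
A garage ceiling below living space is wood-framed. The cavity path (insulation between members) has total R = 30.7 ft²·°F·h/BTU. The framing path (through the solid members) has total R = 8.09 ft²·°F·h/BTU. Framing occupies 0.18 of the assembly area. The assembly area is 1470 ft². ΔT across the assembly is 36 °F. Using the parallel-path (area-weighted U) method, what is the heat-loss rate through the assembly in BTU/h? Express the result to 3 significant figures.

2590 BTU/h

U_eff = 0.82/30.7 + 0.18/8.09 = 0.02671 + 0.02225 = 0.04896
R_eff = 1/U_eff = 20.42 ft²·°F·h/BTU
Q = 1470 × 36 / 20.42 = 2591 BTU/h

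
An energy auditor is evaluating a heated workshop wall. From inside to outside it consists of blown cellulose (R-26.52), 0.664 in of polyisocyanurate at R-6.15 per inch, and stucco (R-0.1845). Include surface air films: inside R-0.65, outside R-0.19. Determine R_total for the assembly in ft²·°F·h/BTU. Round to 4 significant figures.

0.664 × 6.15 = 4.0836
R_total = 0.65 + 26.52 + 4.0836 + 0.1845 + 0.19 = 31.628 ft²·°F·h/BTU

31.63 ft²·°F·h/BTU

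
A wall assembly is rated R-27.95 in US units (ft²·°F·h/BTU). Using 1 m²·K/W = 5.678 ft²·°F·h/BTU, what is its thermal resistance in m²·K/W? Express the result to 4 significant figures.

R_SI = 27.95/5.678 = 4.9225

4.923 m²·K/W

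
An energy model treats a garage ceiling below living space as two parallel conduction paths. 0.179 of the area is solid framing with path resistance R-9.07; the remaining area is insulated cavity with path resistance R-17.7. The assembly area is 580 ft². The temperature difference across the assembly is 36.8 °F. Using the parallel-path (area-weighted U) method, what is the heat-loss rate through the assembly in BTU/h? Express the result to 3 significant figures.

U_eff = 0.821/17.7 + 0.179/9.07 = 0.04638 + 0.01974 = 0.06612
R_eff = 1/U_eff = 15.12 ft²·°F·h/BTU
Q = 580 × 36.8 / 15.12 = 1411 BTU/h

1410 BTU/h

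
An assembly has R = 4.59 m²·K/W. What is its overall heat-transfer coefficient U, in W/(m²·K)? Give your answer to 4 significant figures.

0.2179 W/(m²·K)

U = 1/R = 1/4.59 = 0.21786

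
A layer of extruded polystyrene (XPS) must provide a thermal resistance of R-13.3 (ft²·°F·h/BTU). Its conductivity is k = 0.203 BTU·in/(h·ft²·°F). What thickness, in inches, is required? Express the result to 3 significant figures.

2.70 in

L = R × k = 13.3 × 0.203 = 2.7 in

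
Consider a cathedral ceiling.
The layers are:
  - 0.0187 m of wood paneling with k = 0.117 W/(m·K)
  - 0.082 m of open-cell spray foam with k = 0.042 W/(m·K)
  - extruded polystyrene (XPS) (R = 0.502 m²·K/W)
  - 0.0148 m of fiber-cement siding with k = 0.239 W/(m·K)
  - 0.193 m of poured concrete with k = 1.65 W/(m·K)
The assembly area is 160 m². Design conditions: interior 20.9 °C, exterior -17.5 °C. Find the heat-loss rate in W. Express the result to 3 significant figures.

2200 W

0.0187/0.117 = 0.1598
0.082/0.042 = 1.952
0.0148/0.239 = 0.06192
0.193/1.65 = 0.117
R_total = 0.1598 + 1.952 + 0.502 + 0.06192 + 0.117 = 2.793 m²·K/W
Q = A·ΔT/R = 160 × (20.9 − (-17.5)) / 2.793 = 2200 W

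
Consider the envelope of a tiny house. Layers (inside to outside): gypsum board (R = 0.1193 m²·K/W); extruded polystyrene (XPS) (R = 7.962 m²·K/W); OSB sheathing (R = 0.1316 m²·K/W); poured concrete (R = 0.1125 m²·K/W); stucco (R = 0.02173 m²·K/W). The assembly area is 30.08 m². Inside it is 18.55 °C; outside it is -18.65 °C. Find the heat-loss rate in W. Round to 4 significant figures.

R_total = 0.1193 + 7.962 + 0.1316 + 0.1125 + 0.02173 = 8.3471 m²·K/W
Q = A·ΔT/R = 30.08 × (18.55 − (-18.65)) / 8.3471 = 134.06 W

134.1 W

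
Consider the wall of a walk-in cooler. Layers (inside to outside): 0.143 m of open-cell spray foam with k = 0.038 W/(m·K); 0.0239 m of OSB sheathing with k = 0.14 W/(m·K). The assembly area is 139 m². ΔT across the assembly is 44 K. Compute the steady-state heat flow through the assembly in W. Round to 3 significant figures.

1550 W

0.143/0.038 = 3.763
0.0239/0.14 = 0.1707
R_total = 3.763 + 0.1707 = 3.934 m²·K/W
Q = A·ΔT/R = 139 × 44 / 3.934 = 1555 W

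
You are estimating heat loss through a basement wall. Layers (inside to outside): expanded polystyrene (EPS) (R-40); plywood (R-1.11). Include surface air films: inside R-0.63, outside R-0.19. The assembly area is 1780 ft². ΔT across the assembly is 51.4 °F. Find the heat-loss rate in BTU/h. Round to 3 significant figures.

2180 BTU/h

R_total = 0.63 + 40 + 1.11 + 0.19 = 41.93 ft²·°F·h/BTU
Q = A·ΔT/R = 1780 × 51.4 / 41.93 = 2182 BTU/h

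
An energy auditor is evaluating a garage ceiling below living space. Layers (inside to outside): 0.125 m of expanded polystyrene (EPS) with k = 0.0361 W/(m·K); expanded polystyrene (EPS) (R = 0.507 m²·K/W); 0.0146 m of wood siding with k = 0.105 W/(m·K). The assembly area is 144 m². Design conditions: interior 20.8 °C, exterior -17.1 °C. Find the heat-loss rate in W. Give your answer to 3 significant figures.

0.125/0.0361 = 3.463
0.0146/0.105 = 0.139
R_total = 3.463 + 0.507 + 0.139 = 4.109 m²·K/W
Q = A·ΔT/R = 144 × (20.8 − (-17.1)) / 4.109 = 1328 W

1330 W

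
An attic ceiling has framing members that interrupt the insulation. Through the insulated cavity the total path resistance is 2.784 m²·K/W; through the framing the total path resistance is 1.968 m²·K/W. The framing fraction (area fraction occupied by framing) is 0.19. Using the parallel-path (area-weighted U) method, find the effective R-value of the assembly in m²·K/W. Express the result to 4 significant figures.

U_eff = 0.81/2.784 + 0.19/1.968 = 0.29095 + 0.096545 = 0.38749
R_eff = 1/U_eff = 2.5807 m²·K/W

2.581 m²·K/W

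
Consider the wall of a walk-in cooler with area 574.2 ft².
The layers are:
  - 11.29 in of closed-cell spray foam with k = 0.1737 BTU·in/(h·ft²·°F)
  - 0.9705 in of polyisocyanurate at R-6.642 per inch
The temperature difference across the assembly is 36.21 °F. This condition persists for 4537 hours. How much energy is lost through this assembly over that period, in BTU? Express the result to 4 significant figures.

11.29/0.1737 = 64.997
0.9705 × 6.642 = 6.4461
R_total = 64.997 + 6.4461 = 71.443 ft²·°F·h/BTU
Q = 574.2 × 36.21 / 71.443 = 291.03 BTU/h
E = 291.03 × 4537 = 1320400 BTU

1320000 BTU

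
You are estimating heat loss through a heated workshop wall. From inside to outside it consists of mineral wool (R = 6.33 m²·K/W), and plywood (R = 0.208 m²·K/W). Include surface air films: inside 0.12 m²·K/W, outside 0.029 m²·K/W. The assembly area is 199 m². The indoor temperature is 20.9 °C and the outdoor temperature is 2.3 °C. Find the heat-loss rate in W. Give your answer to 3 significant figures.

554 W

R_total = 0.12 + 6.33 + 0.208 + 0.029 = 6.687 m²·K/W
Q = A·ΔT/R = 199 × (20.9 − 2.3) / 6.687 = 553.5 W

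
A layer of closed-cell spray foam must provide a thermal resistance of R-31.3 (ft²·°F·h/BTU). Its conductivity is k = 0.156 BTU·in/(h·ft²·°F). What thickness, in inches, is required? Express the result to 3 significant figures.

4.88 in

L = R × k = 31.3 × 0.156 = 4.883 in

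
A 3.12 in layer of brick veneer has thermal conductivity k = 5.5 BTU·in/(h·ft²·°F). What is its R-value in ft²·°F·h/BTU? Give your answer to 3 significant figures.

R = L/k = 3.12/5.5 = 0.5673 ft²·°F·h/BTU

0.567 ft²·°F·h/BTU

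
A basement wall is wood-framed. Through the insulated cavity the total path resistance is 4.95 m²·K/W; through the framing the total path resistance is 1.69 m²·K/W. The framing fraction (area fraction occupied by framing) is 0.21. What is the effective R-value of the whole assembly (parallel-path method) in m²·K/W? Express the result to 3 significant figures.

3.52 m²·K/W

U_eff = 0.79/4.95 + 0.21/1.69 = 0.1596 + 0.1243 = 0.2839
R_eff = 1/U_eff = 3.523 m²·K/W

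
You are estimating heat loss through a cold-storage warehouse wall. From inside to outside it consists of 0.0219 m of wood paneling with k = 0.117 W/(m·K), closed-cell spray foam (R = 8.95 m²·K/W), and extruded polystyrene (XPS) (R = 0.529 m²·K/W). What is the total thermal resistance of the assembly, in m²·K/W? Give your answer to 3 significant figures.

0.0219/0.117 = 0.1872
R_total = 0.1872 + 8.95 + 0.529 = 9.666 m²·K/W

9.67 m²·K/W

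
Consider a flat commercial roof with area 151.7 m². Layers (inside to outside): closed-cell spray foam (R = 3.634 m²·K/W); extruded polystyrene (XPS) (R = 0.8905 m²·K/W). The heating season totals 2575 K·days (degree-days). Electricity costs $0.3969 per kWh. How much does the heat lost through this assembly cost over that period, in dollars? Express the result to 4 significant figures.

R_total = 3.634 + 0.8905 = 4.5245 m²·K/W
E = A × HDD × 24 / R / 1000 = 151.7 × 2575 × 24 / 4.5245 / 1000 = 2072.1 kWh
Cost = 2072.1 × 0.3969 = $822.4

822.4 dollars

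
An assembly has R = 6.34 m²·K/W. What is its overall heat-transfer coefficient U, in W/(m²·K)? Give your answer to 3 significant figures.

0.158 W/(m²·K)

U = 1/R = 1/6.34 = 0.1577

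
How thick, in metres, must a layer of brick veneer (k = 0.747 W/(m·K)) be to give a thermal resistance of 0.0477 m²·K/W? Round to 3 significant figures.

0.0356 m

L = R·k = 0.0477 × 0.747 = 0.03563 m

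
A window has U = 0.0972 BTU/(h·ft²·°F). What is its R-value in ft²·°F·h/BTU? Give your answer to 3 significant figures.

R = 1/U = 1/0.0972 = 10.29

10.3 ft²·°F·h/BTU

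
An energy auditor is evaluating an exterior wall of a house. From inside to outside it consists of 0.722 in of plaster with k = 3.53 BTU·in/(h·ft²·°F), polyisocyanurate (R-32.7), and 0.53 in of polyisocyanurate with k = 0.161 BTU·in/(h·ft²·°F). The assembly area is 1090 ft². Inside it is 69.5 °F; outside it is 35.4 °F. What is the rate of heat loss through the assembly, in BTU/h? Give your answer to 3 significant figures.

1030 BTU/h

0.722/3.53 = 0.2045
0.53/0.161 = 3.292
R_total = 0.2045 + 32.7 + 3.292 = 36.2 ft²·°F·h/BTU
Q = A·ΔT/R = 1090 × (69.5 − 35.4) / 36.2 = 1027 BTU/h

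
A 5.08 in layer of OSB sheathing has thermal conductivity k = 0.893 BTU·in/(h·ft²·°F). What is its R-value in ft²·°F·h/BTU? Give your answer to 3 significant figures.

R = L/k = 5.08/0.893 = 5.689 ft²·°F·h/BTU

5.69 ft²·°F·h/BTU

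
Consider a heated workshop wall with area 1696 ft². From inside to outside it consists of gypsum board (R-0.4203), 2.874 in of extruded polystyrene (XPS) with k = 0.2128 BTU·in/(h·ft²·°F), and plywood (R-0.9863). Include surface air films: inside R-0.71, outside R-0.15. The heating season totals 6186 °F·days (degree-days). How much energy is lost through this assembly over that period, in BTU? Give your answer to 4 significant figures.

2.874/0.2128 = 13.506
R_total = 0.71 + 0.4203 + 13.506 + 0.9863 + 0.15 = 15.772 ft²·°F·h/BTU
E = A × HDD × 24 / R = 1696 × 6186 × 24 / 15.772 = 15964000 BTU

15960000 BTU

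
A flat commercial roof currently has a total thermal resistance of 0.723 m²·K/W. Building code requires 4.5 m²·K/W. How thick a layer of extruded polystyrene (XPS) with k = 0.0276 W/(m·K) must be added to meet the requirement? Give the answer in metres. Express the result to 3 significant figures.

ΔR = 4.5 − 0.723 = 3.777 m²·K/W
L = ΔR × k = 3.777 × 0.0276 = 0.1042 m

0.104 m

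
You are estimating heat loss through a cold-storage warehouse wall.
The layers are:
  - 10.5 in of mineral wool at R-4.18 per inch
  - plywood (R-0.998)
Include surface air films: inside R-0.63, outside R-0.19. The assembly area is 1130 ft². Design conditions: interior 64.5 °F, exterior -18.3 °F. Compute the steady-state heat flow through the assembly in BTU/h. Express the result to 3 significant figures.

2050 BTU/h

10.5 × 4.18 = 43.89
R_total = 0.63 + 43.89 + 0.998 + 0.19 = 45.71 ft²·°F·h/BTU
Q = A·ΔT/R = 1130 × (64.5 − (-18.3)) / 45.71 = 2047 BTU/h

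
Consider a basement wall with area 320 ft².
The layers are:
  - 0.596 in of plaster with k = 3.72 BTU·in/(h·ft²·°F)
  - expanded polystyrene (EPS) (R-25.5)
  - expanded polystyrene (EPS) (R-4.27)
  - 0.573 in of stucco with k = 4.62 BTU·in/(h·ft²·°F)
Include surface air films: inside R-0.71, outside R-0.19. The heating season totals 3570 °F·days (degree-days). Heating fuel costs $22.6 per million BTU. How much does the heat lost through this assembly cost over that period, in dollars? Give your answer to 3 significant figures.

0.596/3.72 = 0.1602
0.573/4.62 = 0.124
R_total = 0.71 + 0.1602 + 25.5 + 4.27 + 0.124 + 0.19 = 30.95 ft²·°F·h/BTU
E = A × HDD × 24 / R = 320 × 3570 × 24 / 30.95 = 885700 BTU
Cost = 885700/10⁶ × 22.6 = $20.02

20.0 dollars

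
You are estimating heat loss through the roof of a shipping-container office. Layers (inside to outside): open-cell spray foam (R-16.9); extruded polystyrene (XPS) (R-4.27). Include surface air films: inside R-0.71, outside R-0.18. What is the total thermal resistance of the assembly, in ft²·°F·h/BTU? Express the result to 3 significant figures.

R_total = 0.71 + 16.9 + 4.27 + 0.18 = 22.06 ft²·°F·h/BTU

22.1 ft²·°F·h/BTU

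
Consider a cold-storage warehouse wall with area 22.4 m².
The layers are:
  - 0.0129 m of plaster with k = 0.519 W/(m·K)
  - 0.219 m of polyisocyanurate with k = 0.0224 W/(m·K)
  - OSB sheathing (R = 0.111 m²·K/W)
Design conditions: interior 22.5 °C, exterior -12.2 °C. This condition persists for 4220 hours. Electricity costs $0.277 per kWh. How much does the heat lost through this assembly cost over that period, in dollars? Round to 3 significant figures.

0.0129/0.519 = 0.02486
0.219/0.0224 = 9.777
R_total = 0.02486 + 9.777 + 0.111 = 9.913 m²·K/W
Q = 22.4 × (22.5 − (-12.2)) / 9.913 = 78.41 W
E = 78.41 W × 4220 h / 1000 = 330.9 kWh
Cost = 330.9 × 0.277 = $91.66

91.7 dollars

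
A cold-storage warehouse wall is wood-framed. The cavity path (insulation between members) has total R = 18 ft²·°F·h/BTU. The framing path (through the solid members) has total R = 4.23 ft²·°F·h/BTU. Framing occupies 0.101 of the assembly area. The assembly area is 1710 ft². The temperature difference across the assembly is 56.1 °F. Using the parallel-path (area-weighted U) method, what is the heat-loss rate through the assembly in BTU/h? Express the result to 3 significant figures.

7080 BTU/h

U_eff = 0.899/18 + 0.101/4.23 = 0.04994 + 0.02388 = 0.07382
R_eff = 1/U_eff = 13.55 ft²·°F·h/BTU
Q = 1710 × 56.1 / 13.55 = 7082 BTU/h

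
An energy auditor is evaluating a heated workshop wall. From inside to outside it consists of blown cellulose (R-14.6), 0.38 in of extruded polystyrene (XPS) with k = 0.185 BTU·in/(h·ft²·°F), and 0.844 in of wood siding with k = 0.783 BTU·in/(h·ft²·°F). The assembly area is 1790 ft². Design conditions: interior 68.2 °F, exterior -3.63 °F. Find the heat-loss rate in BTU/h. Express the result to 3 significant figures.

0.38/0.185 = 2.054
0.844/0.783 = 1.078
R_total = 14.6 + 2.054 + 1.078 = 17.73 ft²·°F·h/BTU
Q = A·ΔT/R = 1790 × (68.2 − (-3.63)) / 17.73 = 7251 BTU/h

7250 BTU/h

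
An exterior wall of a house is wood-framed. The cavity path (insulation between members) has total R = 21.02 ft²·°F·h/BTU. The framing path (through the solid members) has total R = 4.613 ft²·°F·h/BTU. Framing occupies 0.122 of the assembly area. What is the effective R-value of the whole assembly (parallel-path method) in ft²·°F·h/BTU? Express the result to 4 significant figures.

U_eff = 0.878/21.02 + 0.122/4.613 = 0.04177 + 0.026447 = 0.068217
R_eff = 1/U_eff = 14.659 ft²·°F·h/BTU

14.66 ft²·°F·h/BTU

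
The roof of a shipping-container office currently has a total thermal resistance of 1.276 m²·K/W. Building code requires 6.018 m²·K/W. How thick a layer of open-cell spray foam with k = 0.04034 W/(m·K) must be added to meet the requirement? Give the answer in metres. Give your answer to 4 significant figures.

0.1913 m

ΔR = 6.018 − 1.276 = 4.742 m²·K/W
L = ΔR × k = 4.742 × 0.04034 = 0.19129 m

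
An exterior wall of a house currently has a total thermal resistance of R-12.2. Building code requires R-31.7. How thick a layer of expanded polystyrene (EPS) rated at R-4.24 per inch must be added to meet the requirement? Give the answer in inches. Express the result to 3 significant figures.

ΔR = 31.7 − 12.2 = 19.5 ft²·°F·h/BTU
L = ΔR / (R/in) = 19.5/4.24 = 4.599 in

4.60 in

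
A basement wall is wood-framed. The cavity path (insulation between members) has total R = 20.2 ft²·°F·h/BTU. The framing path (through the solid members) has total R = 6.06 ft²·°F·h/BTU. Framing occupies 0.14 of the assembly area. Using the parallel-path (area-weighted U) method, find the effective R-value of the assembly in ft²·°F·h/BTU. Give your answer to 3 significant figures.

15.2 ft²·°F·h/BTU

U_eff = 0.86/20.2 + 0.14/6.06 = 0.04257 + 0.0231 = 0.06568
R_eff = 1/U_eff = 15.23 ft²·°F·h/BTU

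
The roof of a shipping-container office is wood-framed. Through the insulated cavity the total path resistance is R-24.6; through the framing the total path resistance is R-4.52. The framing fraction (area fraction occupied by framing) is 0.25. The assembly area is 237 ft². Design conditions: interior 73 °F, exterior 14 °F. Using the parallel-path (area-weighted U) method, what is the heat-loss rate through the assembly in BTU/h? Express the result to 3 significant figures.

1200 BTU/h

U_eff = 0.75/24.6 + 0.25/4.52 = 0.03049 + 0.05531 = 0.0858
R_eff = 1/U_eff = 11.66 ft²·°F·h/BTU
Q = 237 × (73 − 14) / 11.66 = 1200 BTU/h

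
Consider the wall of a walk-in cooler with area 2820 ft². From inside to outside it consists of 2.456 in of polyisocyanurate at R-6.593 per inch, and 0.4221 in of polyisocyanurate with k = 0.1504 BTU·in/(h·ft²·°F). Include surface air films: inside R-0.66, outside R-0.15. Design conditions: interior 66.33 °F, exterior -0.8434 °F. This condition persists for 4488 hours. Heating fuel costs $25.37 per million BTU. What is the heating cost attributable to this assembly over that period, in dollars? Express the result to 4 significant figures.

2.456 × 6.593 = 16.192
0.4221/0.1504 = 2.8065
R_total = 0.66 + 16.192 + 2.8065 + 0.15 = 19.809 ft²·°F·h/BTU
Q = 2820 × (66.33 − (-0.8434)) / 19.809 = 9562.8 BTU/h
E = 9562.8 × 4488 = 42918000 BTU
Cost = 42918000/10⁶ × 25.37 = $1088.8

1089 dollars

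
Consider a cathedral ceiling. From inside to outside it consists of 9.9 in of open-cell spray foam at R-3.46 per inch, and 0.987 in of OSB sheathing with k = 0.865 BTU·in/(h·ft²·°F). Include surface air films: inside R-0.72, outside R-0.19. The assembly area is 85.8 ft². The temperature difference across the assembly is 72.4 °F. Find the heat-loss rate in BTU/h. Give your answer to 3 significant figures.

9.9 × 3.46 = 34.25
0.987/0.865 = 1.141
R_total = 0.72 + 34.25 + 1.141 + 0.19 = 36.31 ft²·°F·h/BTU
Q = A·ΔT/R = 85.8 × 72.4 / 36.31 = 171.1 BTU/h

171 BTU/h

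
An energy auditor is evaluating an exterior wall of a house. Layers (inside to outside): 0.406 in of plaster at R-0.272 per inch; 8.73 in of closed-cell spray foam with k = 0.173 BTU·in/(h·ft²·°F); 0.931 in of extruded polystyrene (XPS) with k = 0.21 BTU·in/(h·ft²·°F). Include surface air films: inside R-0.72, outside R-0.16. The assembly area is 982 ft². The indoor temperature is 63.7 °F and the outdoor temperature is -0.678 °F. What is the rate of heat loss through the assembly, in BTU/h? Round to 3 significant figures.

0.406 × 0.272 = 0.1104
8.73/0.173 = 50.46
0.931/0.21 = 4.433
R_total = 0.72 + 0.1104 + 50.46 + 4.433 + 0.16 = 55.89 ft²·°F·h/BTU
Q = A·ΔT/R = 982 × (63.7 − (-0.678)) / 55.89 = 1131 BTU/h

1130 BTU/h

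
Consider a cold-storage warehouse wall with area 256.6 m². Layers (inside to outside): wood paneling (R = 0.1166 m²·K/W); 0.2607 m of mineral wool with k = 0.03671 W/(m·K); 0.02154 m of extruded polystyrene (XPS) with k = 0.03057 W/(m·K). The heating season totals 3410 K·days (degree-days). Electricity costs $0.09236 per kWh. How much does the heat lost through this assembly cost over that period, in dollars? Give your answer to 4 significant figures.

244.8 dollars

0.2607/0.03671 = 7.1016
0.02154/0.03057 = 0.70461
R_total = 0.1166 + 7.1016 + 0.70461 = 7.9228 m²·K/W
E = A × HDD × 24 / R / 1000 = 256.6 × 3410 × 24 / 7.9228 / 1000 = 2650.6 kWh
Cost = 2650.6 × 0.09236 = $244.81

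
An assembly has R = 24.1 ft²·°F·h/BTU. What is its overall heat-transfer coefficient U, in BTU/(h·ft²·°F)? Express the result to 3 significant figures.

0.0415 BTU/(h·ft²·°F)

U = 1/R = 1/24.1 = 0.04149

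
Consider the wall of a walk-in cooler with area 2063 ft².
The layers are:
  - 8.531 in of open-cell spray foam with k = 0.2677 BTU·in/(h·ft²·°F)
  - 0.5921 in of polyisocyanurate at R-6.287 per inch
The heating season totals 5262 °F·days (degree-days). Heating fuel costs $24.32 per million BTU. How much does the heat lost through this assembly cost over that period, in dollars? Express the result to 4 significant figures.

8.531/0.2677 = 31.868
0.5921 × 6.287 = 3.7225
R_total = 31.868 + 3.7225 = 35.59 ft²·°F·h/BTU
E = A × HDD × 24 / R = 2063 × 5262 × 24 / 35.59 = 7320300 BTU
Cost = 7320300/10⁶ × 24.32 = $178.03

178.0 dollars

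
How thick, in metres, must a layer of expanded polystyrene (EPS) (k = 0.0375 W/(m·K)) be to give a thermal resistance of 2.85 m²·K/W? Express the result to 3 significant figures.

L = R·k = 2.85 × 0.0375 = 0.1069 m

0.107 m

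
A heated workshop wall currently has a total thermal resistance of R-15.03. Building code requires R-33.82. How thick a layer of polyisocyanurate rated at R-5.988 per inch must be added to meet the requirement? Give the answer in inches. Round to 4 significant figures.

ΔR = 33.82 − 15.03 = 18.79 ft²·°F·h/BTU
L = ΔR / (R/in) = 18.79/5.988 = 3.1379 in

3.138 in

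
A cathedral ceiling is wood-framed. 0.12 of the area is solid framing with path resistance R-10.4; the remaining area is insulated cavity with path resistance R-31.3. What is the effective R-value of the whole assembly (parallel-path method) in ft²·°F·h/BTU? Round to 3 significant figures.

U_eff = 0.88/31.3 + 0.12/10.4 = 0.02812 + 0.01154 = 0.03965
R_eff = 1/U_eff = 25.22 ft²·°F·h/BTU

25.2 ft²·°F·h/BTU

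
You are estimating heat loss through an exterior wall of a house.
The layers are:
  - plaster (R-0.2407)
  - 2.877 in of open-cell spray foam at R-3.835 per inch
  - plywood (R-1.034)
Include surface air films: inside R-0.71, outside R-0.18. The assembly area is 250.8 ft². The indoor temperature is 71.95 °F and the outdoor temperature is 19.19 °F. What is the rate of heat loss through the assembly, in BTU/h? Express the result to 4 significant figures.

2.877 × 3.835 = 11.033
R_total = 0.71 + 0.2407 + 11.033 + 1.034 + 0.18 = 13.198 ft²·°F·h/BTU
Q = A·ΔT/R = 250.8 × (71.95 − 19.19) / 13.198 = 1002.6 BTU/h

1003 BTU/h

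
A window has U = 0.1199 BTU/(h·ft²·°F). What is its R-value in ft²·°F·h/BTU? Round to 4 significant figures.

8.340 ft²·°F·h/BTU

R = 1/U = 1/0.1199 = 8.3403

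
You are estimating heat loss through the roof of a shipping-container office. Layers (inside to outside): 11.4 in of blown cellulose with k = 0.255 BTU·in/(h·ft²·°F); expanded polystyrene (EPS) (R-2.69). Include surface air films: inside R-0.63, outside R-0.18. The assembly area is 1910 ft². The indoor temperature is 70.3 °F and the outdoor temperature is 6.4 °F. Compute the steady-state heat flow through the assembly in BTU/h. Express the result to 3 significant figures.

11.4/0.255 = 44.71
R_total = 0.63 + 44.71 + 2.69 + 0.18 = 48.21 ft²·°F·h/BTU
Q = A·ΔT/R = 1910 × (70.3 − 6.4) / 48.21 = 2532 BTU/h

2530 BTU/h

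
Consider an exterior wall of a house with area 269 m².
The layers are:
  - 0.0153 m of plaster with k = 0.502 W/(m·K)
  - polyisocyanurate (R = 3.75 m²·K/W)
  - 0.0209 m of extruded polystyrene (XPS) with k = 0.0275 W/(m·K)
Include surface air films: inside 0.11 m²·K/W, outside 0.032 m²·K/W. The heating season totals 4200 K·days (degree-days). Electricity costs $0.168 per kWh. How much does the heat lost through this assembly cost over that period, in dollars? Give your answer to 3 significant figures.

973 dollars

0.0153/0.502 = 0.03048
0.0209/0.0275 = 0.76
R_total = 0.11 + 0.03048 + 3.75 + 0.76 + 0.032 = 4.682 m²·K/W
E = A × HDD × 24 / R / 1000 = 269 × 4200 × 24 / 4.682 / 1000 = 5791 kWh
Cost = 5791 × 0.168 = $972.9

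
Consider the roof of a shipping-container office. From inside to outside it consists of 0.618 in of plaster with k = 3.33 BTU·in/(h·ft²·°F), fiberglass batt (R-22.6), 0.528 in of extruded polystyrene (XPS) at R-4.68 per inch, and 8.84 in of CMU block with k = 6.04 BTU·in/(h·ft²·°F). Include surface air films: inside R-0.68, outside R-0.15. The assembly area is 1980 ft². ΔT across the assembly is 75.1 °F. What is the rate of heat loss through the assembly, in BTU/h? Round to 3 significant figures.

5400 BTU/h

0.618/3.33 = 0.1856
0.528 × 4.68 = 2.471
8.84/6.04 = 1.464
R_total = 0.68 + 0.1856 + 22.6 + 2.471 + 1.464 + 0.15 = 27.55 ft²·°F·h/BTU
Q = A·ΔT/R = 1980 × 75.1 / 27.55 = 5397 BTU/h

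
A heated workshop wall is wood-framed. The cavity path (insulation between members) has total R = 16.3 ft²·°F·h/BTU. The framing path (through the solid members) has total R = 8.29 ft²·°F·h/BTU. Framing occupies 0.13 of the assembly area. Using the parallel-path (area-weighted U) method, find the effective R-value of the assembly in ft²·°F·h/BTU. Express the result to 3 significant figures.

14.5 ft²·°F·h/BTU

U_eff = 0.87/16.3 + 0.13/8.29 = 0.05337 + 0.01568 = 0.06906
R_eff = 1/U_eff = 14.48 ft²·°F·h/BTU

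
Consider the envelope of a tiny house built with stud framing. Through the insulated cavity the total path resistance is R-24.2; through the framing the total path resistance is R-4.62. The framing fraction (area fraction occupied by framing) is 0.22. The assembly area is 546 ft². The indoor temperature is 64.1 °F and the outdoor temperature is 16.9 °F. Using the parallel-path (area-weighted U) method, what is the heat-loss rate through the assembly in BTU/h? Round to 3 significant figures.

2060 BTU/h

U_eff = 0.78/24.2 + 0.22/4.62 = 0.03223 + 0.04762 = 0.07985
R_eff = 1/U_eff = 12.52 ft²·°F·h/BTU
Q = 546 × (64.1 − 16.9) / 12.52 = 2058 BTU/h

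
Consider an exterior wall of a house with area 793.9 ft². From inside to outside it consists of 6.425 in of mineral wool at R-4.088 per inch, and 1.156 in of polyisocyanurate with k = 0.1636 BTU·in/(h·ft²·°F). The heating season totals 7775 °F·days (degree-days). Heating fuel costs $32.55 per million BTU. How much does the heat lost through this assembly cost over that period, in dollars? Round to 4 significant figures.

6.425 × 4.088 = 26.265
1.156/0.1636 = 7.066
R_total = 26.265 + 7.066 = 33.331 ft²·°F·h/BTU
E = A × HDD × 24 / R = 793.9 × 7775 × 24 / 33.331 = 4444500 BTU
Cost = 4444500/10⁶ × 32.55 = $144.67

144.7 dollars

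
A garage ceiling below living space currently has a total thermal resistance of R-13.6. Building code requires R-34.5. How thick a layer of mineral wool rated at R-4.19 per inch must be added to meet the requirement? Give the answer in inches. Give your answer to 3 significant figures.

4.99 in

ΔR = 34.5 − 13.6 = 20.9 ft²·°F·h/BTU
L = ΔR / (R/in) = 20.9/4.19 = 4.988 in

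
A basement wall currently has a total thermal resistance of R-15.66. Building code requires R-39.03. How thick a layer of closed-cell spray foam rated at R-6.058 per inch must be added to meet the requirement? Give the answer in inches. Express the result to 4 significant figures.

3.858 in

ΔR = 39.03 − 15.66 = 23.37 ft²·°F·h/BTU
L = ΔR / (R/in) = 23.37/6.058 = 3.8577 in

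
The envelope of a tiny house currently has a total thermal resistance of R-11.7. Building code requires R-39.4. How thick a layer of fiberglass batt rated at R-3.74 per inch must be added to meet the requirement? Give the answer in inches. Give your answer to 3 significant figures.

7.41 in

ΔR = 39.4 − 11.7 = 27.7 ft²·°F·h/BTU
L = ΔR / (R/in) = 27.7/3.74 = 7.406 in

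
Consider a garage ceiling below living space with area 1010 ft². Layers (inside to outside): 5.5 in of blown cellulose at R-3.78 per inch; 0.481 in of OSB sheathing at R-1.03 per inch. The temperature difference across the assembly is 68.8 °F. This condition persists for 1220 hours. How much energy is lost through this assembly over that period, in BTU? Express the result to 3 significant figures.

5.5 × 3.78 = 20.79
0.481 × 1.03 = 0.4954
R_total = 20.79 + 0.4954 = 21.29 ft²·°F·h/BTU
Q = 1010 × 68.8 / 21.29 = 3265 BTU/h
E = 3265 × 1220 = 3983000 BTU

3980000 BTU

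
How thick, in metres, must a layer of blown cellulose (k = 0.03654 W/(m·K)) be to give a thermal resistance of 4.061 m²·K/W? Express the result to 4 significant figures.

0.1484 m

L = R·k = 4.061 × 0.03654 = 0.14839 m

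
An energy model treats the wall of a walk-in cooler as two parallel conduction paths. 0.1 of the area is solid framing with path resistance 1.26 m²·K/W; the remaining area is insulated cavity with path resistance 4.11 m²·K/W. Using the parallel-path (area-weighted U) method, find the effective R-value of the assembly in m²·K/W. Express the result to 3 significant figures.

3.35 m²·K/W

U_eff = 0.9/4.11 + 0.1/1.26 = 0.219 + 0.07937 = 0.2983
R_eff = 1/U_eff = 3.352 m²·K/W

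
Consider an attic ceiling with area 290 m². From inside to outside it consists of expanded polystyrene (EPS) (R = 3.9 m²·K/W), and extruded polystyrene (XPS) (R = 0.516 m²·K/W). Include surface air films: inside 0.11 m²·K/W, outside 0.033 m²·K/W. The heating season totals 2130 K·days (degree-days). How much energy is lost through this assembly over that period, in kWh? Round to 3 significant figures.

3250 kWh

R_total = 0.11 + 3.9 + 0.516 + 0.033 = 4.559 m²·K/W
E = A × HDD × 24 / R / 1000 = 290 × 2130 × 24 / 4.559 / 1000 = 3252 kWh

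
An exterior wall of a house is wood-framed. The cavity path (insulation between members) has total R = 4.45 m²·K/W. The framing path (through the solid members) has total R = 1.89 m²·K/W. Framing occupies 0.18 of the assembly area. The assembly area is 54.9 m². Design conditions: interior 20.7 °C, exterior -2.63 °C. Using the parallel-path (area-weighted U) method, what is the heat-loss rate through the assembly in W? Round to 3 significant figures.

358 W

U_eff = 0.82/4.45 + 0.18/1.89 = 0.1843 + 0.09524 = 0.2795
R_eff = 1/U_eff = 3.578 m²·K/W
Q = 54.9 × (20.7 − (-2.63)) / 3.578 = 358 W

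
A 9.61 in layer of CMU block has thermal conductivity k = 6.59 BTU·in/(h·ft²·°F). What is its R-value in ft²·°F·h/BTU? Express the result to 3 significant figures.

1.46 ft²·°F·h/BTU

R = L/k = 9.61/6.59 = 1.458 ft²·°F·h/BTU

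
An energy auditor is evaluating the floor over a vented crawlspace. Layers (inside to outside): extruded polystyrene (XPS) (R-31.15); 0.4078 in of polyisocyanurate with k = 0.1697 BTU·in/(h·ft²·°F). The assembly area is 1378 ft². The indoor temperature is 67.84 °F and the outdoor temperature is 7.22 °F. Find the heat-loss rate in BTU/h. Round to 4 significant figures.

2490 BTU/h

0.4078/0.1697 = 2.4031
R_total = 31.15 + 2.4031 = 33.553 ft²·°F·h/BTU
Q = A·ΔT/R = 1378 × (67.84 − 7.22) / 33.553 = 2489.6 BTU/h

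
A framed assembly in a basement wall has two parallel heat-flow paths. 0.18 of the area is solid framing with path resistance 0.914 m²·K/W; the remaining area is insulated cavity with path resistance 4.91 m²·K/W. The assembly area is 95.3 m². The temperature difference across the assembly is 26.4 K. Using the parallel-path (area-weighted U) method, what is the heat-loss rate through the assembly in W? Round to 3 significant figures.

U_eff = 0.82/4.91 + 0.18/0.914 = 0.167 + 0.1969 = 0.3639
R_eff = 1/U_eff = 2.748 m²·K/W
Q = 95.3 × 26.4 / 2.748 = 915.7 W

916 W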